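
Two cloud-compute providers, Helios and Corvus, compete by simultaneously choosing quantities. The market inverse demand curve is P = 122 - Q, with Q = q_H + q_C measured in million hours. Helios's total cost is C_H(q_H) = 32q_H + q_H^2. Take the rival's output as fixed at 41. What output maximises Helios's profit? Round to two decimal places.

12.25

With the rival's output fixed at 41, Helios's profit is π_H = (122 - 41 - q_H)q_H - (32q_H + q_H²) = (81 - q_H)q_H - (32q_H + q_H²).
∂π_H/∂q_H = 49 - 4q_H = 0, so q_H = 49/4.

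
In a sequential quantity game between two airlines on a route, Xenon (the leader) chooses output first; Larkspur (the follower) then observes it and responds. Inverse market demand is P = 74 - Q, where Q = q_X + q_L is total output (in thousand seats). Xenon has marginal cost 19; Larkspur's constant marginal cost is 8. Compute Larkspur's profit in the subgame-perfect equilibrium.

The follower Larkspur best-responds to any q_X: π_L = (74 - Q)q_L - 8q_L.
Follower FOC: 66 - q_X - 2q_L = 0, so q_L(q_X) = (66 - q_X)/2.
The leader anticipates this reaction. Substituting into P = 74 - Q gives P = 41 - (1/2)q_X, so π_X = (41 - (1/2)q_X)q_X - 19q_X.
The leader's first-order condition 22 - q_X = 0 yields q_X = 22.
Then q_L = (66 - 22)/2 = 22.
Price P = 74 - 44 = 30.
Larkspur's profit: (30 - 8)·22 = 484.

484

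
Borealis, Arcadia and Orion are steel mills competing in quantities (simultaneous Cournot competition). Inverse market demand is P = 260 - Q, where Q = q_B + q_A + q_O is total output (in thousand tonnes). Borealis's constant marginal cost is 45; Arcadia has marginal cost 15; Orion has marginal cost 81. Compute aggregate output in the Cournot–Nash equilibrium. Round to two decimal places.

Borealis's profit: π_B = (260 - Q)q_B - (45q_B). Setting ∂π_B/∂q_B = 0: 215 - 2q_B - (q_A + q_O) = 0.
Arcadia's profit: π_A = (260 - Q)q_A - (15q_A). Setting ∂π_A/∂q_A = 0: 245 - 2q_A - (q_B + q_O) = 0.
Orion's first-order condition: 179 - 2q_O - (q_B + q_A) = 0.
Summing all 3 equations gives 639 − 4Q = 0, hence Q = 639/4.
Back-substituting: q_B = (215 − 639/4) = 221/4, q_A = (245 − 639/4) = 341/4, q_O = (179 − 639/4) = 77/4.
Total output Q = 221/4 + 341/4 + 77/4 = 639/4.

159.75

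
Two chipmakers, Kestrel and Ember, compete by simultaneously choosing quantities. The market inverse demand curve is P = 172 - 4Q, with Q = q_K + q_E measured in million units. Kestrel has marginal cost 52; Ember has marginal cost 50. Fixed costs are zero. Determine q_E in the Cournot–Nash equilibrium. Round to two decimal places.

Kestrel's profit: π_K = (172 - 4Q)q_K - (52q_K). Setting ∂π_K/∂q_K = 0: 120 - 8q_K - 4(q_E) = 0.
Ember's first-order condition: 122 - 8q_E - 4(q_K) = 0.
Rearranging gives the reaction functions q_K = (120 - 4q_E)/8 and q_E = (122 - 4q_K)/8.
Substituting one into the other gives q_K = 59/6 and q_E = 31/3.

10.33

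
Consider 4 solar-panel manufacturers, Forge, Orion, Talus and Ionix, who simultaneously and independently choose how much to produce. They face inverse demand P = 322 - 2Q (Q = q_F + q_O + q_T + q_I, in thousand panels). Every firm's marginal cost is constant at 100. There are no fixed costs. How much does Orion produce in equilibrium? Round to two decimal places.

A representative firm's profit is π_i = q_i(322 - 2Q) - 100q_i.
Setting ∂π_i/∂q_i = 0 with rivals' quantities fixed: 222 - 4q_i - 2·Σ_{j≠i} q_j = 0.
By symmetry each firm produces the same amount; substituting Σ_{j≠i} q_j = 3q_i yields q_i = 222/10 = 111/5.

22.20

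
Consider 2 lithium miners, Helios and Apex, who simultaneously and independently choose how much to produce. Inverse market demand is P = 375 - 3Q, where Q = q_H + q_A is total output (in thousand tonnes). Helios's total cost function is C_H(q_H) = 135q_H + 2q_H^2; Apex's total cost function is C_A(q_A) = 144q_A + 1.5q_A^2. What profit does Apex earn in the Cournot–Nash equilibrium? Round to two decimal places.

Helios's profit: π_H = (375 - 3Q)q_H - (135q_H + 2q_H²). Setting ∂π_H/∂q_H = 0: 240 - 10q_H - 3(q_A) = 0.
Apex's profit: π_A = (375 - 3Q)q_A - (144q_A + (3/2)q_A²). Setting ∂π_A/∂q_A = 0: 231 - 9q_A - 3(q_H) = 0.
So q_H = (240 - 3q_A)/10 and q_A = (231 - 3q_H)/9.
Substituting one into the other gives q_H = 163/9 and q_A = 530/27.
Price P = 375 - 3·(1019/27) = 261.7778.
Apex's profit: 261.7778·(530/27) - 144·(530/27) - (3/2)(530/27)² = 1733.9506.

1733.95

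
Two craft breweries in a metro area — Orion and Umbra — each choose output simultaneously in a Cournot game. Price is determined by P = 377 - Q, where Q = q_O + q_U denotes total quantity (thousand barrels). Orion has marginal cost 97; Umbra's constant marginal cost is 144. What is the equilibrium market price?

206

Orion's profit: π_O = (377 - Q)q_O - (97q_O). Setting ∂π_O/∂q_O = 0: 280 - 2q_O - (q_U) = 0.
Umbra's first-order condition: 233 - 2q_U - (q_O) = 0.
Best responses: q_O = (280 - q_U)/2, q_U = (233 - q_O)/2.
Solving the pair: q_O = 109, q_U = 62.
Total output Q = 171, so price P = 377 - 171 = 206.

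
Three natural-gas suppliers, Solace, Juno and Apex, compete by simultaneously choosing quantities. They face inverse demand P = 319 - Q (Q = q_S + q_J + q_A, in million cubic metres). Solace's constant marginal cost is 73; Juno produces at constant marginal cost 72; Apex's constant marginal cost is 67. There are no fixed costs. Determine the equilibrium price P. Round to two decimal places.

Solace's profit: π_S = (319 - Q)q_S - (73q_S). Setting ∂π_S/∂q_S = 0: 246 - 2q_S - (q_J + q_A) = 0.
Juno's first-order condition: 247 - 2q_J - (q_S + q_A) = 0.
Apex's profit: π_A = (319 - Q)q_A - (67q_A). Setting ∂π_A/∂q_A = 0: 252 - 2q_A - (q_S + q_J) = 0.
Summing all 3 equations gives 745 − 4Q = 0, hence Q = 745/4.
Back-substituting: q_S = (246 − 745/4) = 239/4, q_J = (247 − 745/4) = 243/4, q_A = (252 − 745/4) = 263/4.
Total output Q = 745/4, so price P = 319 - 745/4 = 531/4.

132.75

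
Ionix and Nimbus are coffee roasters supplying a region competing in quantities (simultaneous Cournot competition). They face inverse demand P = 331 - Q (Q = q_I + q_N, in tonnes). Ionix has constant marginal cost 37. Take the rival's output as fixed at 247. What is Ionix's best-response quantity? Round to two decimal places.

23.50

With the rival's output fixed at 247, Ionix's profit is π_I = (331 - 247 - q_I)q_I - (37q_I) = (84 - q_I)q_I - (37q_I).
∂π_I/∂q_I = 47 - 2q_I = 0, so q_I = 47/2.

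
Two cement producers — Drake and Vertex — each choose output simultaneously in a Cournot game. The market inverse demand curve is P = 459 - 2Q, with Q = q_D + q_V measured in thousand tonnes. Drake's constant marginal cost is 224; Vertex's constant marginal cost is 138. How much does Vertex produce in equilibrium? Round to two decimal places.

Drake's profit: π_D = (459 - 2Q)q_D - (224q_D). Setting ∂π_D/∂q_D = 0: 235 - 4q_D - 2(q_V) = 0.
Vertex's profit: π_V = (459 - 2Q)q_V - (138q_V). Setting ∂π_V/∂q_V = 0: 321 - 4q_V - 2(q_D) = 0.
So q_D = (235 - 2q_V)/4 and q_V = (321 - 2q_D)/4.
Substituting one into the other gives q_D = 149/6 and q_V = 407/6.

67.83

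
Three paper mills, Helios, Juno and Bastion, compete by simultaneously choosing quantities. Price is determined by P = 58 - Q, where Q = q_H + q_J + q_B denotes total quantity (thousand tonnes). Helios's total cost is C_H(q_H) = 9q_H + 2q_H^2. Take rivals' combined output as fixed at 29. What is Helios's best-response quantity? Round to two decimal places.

With rivals' combined output fixed at 29, Helios's profit is π_H = (58 - 29 - q_H)q_H - (9q_H + 2q_H²) = (29 - q_H)q_H - (9q_H + 2q_H²).
∂π_H/∂q_H = 20 - 6q_H = 0, so q_H = 10/3.

3.33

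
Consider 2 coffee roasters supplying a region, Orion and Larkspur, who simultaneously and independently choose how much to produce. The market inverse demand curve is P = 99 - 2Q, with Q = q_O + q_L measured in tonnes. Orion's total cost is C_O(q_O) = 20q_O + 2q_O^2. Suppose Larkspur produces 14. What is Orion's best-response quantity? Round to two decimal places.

With the rival's output fixed at 14, Orion's profit is π_O = (99 - 2·14 - 2q_O)q_O - (20q_O + 2q_O²) = (71 - 2q_O)q_O - (20q_O + 2q_O²).
∂π_O/∂q_O = 51 - 8q_O = 0, so q_O = 51/8.

6.38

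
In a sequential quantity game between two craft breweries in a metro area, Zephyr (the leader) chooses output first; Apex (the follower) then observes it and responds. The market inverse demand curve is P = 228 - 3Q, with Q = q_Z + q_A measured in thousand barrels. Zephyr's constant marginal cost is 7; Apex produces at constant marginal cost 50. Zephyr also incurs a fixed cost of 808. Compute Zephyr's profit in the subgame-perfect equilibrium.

2096

Solve by backward induction. Given q_Z, the follower Apex maximises π_A = (228 - 3q_Z - 3q_A)q_A - 50q_A.
Follower FOC: 178 - 3q_Z - 6q_A = 0, so q_A(q_Z) = (178 - 3q_Z)/6.
Zephyr substitutes q_A(q_Z) into its own profit: π_Z = q_Z(228 - 3q_Z - (178 - 3q_Z)/2) - 7q_Z = (139 - (3/2)q_Z)q_Z - 7q_Z.
The leader's first-order condition 132 - 3q_Z = 0 yields q_Z = 44.
Then q_A = (178 - 3·44)/6 = 23/3.
Price P = 228 - 3·(155/3) = 73.
Zephyr's profit: (73 - 7)·44 - 808 = 2096.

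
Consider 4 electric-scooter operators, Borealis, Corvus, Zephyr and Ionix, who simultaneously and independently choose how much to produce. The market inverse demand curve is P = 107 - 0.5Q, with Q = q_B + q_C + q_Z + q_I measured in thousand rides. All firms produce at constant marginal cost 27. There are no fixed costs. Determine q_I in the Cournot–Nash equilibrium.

A representative firm's profit is π_i = q_i(107 - 0.5Q) - 27q_i.
Setting ∂π_i/∂q_i = 0 with rivals' quantities fixed: 80 - q_i - (1/2)·Σ_{j≠i} q_j = 0.
By symmetry each firm produces the same amount; substituting Σ_{j≠i} q_j = 3q_i yields q_i = 80/(5/2) = 32.

32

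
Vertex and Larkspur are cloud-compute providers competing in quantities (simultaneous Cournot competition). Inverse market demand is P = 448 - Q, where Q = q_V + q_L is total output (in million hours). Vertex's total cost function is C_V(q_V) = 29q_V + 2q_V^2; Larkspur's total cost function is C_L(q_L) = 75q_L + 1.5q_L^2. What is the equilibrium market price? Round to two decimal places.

Vertex's profit: π_V = (448 - Q)q_V - (29q_V + 2q_V²). Setting ∂π_V/∂q_V = 0: 419 - 6q_V - (q_L) = 0.
Larkspur's first-order condition: 373 - 5q_L - (q_V) = 0.
Best responses: q_V = (419 - q_L)/6, q_L = (373 - q_V)/5.
Solving the pair: q_V = 1722/29, q_L = 1819/29.
Total output Q = 122.1034, so price P = 448 - 122.1034 = 325.8966.

325.90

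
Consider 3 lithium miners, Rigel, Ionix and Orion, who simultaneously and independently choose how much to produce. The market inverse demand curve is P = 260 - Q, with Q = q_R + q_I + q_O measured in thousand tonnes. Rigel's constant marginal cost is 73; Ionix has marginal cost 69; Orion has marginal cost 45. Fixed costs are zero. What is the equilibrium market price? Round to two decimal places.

Rigel's profit: π_R = (260 - Q)q_R - (73q_R). Setting ∂π_R/∂q_R = 0: 187 - 2q_R - (q_I + q_O) = 0.
Ionix's profit: π_I = (260 - Q)q_I - (69q_I). Setting ∂π_I/∂q_I = 0: 191 - 2q_I - (q_R + q_O) = 0.
Orion's first-order condition: 215 - 2q_O - (q_R + q_I) = 0.
Adding the 3 conditions: 593 − 2Q − 2Q = 0, i.e. Q = 593/4.
Back-substituting: q_R = (187 − 593/4) = 155/4, q_I = (191 − 593/4) = 171/4, q_O = (215 − 593/4) = 267/4.
Total output Q = 593/4, so price P = 260 - 593/4 = 447/4.

111.75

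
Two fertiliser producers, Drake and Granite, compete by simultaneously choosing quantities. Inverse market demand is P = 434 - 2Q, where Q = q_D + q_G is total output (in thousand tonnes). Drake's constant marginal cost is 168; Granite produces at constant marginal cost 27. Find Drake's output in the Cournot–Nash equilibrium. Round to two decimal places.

20.83

Drake's profit: π_D = (434 - 2Q)q_D - (168q_D). Setting ∂π_D/∂q_D = 0: 266 - 4q_D - 2(q_G) = 0.
Granite's first-order condition: 407 - 4q_G - 2(q_D) = 0.
So q_D = (266 - 2q_G)/4 and q_G = (407 - 2q_D)/4.
Substituting one into the other gives q_D = 125/6 and q_G = 274/3.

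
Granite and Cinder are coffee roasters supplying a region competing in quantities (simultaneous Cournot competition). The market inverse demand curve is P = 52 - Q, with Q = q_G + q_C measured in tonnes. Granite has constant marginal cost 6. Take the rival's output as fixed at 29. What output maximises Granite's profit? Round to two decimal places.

With the rival's output fixed at 29, Granite's profit is π_G = (52 - 29 - q_G)q_G - (6q_G) = (23 - q_G)q_G - (6q_G).
∂π_G/∂q_G = 17 - 2q_G = 0, so q_G = 17/2.

8.50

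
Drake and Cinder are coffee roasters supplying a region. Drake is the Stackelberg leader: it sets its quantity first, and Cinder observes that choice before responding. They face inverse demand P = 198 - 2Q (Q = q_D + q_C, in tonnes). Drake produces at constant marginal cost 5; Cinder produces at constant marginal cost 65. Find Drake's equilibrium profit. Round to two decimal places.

Solve by backward induction. Given q_D, the follower Cinder maximises π_C = (198 - 2q_D - 2q_C)q_C - 65q_C.
∂π_C/∂q_C = 133 - 2q_D - 4q_C = 0 gives the reaction function q_C = (133 - 2q_D)/4.
Drake substitutes q_C(q_D) into its own profit: π_D = q_D(198 - 2q_D - (133 - 2q_D)/2) - 5q_D = (263/2 - q_D)q_D - 5q_D.
The leader's first-order condition 253/2 - 2q_D = 0 yields q_D = 253/4.
Then q_C = (133 - 2·(253/4))/4 = 13/8.
Price P = 198 - 2·(519/8) = 273/4.
Drake's profit: (273/4 - 5)·(253/4) = 4000.5625.

4000.56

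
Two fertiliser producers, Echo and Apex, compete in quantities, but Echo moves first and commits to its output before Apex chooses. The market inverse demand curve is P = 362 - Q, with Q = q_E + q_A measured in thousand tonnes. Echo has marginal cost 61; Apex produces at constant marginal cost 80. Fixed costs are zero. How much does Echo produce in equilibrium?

The follower Apex best-responds to any q_E: π_A = (362 - Q)q_A - 80q_A.
∂π_A/∂q_A = 282 - q_E - 2q_A = 0 gives the reaction function q_A = (282 - q_E)/2.
Echo substitutes q_A(q_E) into its own profit: π_E = q_E(362 - q_E - (282 - q_E)/2) - 61q_E = (221 - (1/2)q_E)q_E - 61q_E.
The leader's first-order condition 160 - q_E = 0 yields q_E = 160.
Then q_A = (282 - 160)/2 = 61.

160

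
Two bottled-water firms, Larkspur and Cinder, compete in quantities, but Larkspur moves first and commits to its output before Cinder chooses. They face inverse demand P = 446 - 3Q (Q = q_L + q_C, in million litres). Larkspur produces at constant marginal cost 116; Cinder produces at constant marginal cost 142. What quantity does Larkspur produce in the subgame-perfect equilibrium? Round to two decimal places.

Solve by backward induction. Given q_L, the follower Cinder maximises π_C = (446 - 3q_L - 3q_C)q_C - 142q_C.
∂π_C/∂q_C = 304 - 3q_L - 6q_C = 0 gives the reaction function q_C = (304 - 3q_L)/6.
Larkspur substitutes q_C(q_L) into its own profit: π_L = q_L(446 - 3q_L - (304 - 3q_L)/2) - 116q_L = (294 - (3/2)q_L)q_L - 116q_L.
The leader's first-order condition 178 - 3q_L = 0 yields q_L = 178/3.
Then q_C = (304 - 3·(178/3))/6 = 21.

59.33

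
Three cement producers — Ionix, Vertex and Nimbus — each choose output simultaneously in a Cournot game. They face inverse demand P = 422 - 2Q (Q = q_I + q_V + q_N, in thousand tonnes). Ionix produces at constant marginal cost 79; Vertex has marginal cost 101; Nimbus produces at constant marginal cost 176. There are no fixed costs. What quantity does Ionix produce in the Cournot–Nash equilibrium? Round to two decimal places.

Ionix's profit: π_I = (422 - 2Q)q_I - (79q_I). Setting ∂π_I/∂q_I = 0: 343 - 4q_I - 2(q_V + q_N) = 0.
Vertex's first-order condition: 321 - 4q_V - 2(q_I + q_N) = 0.
Nimbus's profit: π_N = (422 - 2Q)q_N - (176q_N). Setting ∂π_N/∂q_N = 0: 246 - 4q_N - 2(q_I + q_V) = 0.
Summing all 3 equations gives 910 − 8Q = 0, hence Q = 455/4.
Back-substituting: q_I = (343 − 455/2)/2 = 231/4, q_V = (321 − 455/2)/2 = 187/4, q_N = (246 − 455/2)/2 = 37/4.

57.75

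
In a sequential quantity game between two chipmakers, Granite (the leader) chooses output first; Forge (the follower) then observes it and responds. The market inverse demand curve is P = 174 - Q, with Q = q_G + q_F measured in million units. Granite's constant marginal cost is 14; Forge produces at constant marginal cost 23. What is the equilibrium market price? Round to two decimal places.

The follower Forge best-responds to any q_G: π_F = (174 - Q)q_F - 23q_F.
∂π_F/∂q_F = 151 - q_G - 2q_F = 0 gives the reaction function q_F = (151 - q_G)/2.
Granite substitutes q_F(q_G) into its own profit: π_G = q_G(174 - q_G - (151 - q_G)/2) - 14q_G = (197/2 - (1/2)q_G)q_G - 14q_G.
The leader's first-order condition 169/2 - q_G = 0 yields q_G = 169/2.
Then q_F = (151 - 169/2)/2 = 133/4.
Total output Q = 471/4, so price P = 174 - 471/4 = 225/4.

56.25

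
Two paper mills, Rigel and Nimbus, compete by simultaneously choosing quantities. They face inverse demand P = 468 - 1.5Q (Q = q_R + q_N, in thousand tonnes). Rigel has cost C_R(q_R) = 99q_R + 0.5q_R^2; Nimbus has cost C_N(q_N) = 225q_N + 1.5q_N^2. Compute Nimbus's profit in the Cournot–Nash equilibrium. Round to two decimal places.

Rigel's profit: π_R = (468 - 1.5Q)q_R - (99q_R + (1/2)q_R²). Setting ∂π_R/∂q_R = 0: 369 - 4q_R - (3/2)(q_N) = 0.
Nimbus's profit: π_N = (468 - 1.5Q)q_N - (225q_N + (3/2)q_N²). Setting ∂π_N/∂q_N = 0: 243 - 6q_N - (3/2)(q_R) = 0.
So q_R = (369 - (3/2)q_N)/4 and q_N = (243 - (3/2)q_R)/6.
Substituting one into the other gives q_R = 85.0345 and q_N = 558/29.
Price P = 468 - (3/2)·104.2759 = 311.5862.
Nimbus's profit: 311.5862·(558/29) - 225·(558/29) - (3/2)(558/29)² = 1110.6920.

1110.69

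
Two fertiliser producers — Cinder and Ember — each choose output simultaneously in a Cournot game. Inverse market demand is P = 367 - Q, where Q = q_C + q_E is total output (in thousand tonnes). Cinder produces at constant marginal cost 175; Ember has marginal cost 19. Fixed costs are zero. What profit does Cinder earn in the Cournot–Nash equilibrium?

144

Cinder's profit: π_C = (367 - Q)q_C - (175q_C). Setting ∂π_C/∂q_C = 0: 192 - 2q_C - (q_E) = 0.
Ember's first-order condition: 348 - 2q_E - (q_C) = 0.
Rearranging gives the reaction functions q_C = (192 - q_E)/2 and q_E = (348 - q_C)/2.
Substituting one into the other gives q_C = 12 and q_E = 168.
Price P = 367 - 180 = 187.
Cinder's profit: (187 - 175)·12 = 144.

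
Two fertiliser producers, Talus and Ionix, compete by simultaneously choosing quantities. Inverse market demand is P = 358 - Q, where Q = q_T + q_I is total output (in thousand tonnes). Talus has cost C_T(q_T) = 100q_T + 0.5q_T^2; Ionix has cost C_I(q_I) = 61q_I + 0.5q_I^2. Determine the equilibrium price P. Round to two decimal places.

219.25

Talus's profit: π_T = (358 - Q)q_T - (100q_T + (1/2)q_T²). Setting ∂π_T/∂q_T = 0: 258 - 3q_T - (q_I) = 0.
Ionix's profit: π_I = (358 - Q)q_I - (61q_I + (1/2)q_I²). Setting ∂π_I/∂q_I = 0: 297 - 3q_I - (q_T) = 0.
Best responses: q_T = (258 - q_I)/3, q_I = (297 - q_T)/3.
Solving the pair: q_T = 477/8, q_I = 633/8.
Total output Q = 555/4, so price P = 358 - 555/4 = 877/4.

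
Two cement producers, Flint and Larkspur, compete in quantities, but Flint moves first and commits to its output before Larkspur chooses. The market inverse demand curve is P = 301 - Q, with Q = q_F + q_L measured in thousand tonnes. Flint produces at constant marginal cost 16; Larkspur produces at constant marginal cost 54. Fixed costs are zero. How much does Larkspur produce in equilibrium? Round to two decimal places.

Solve by backward induction. Given q_F, the follower Larkspur maximises π_L = (301 - q_F - q_L)q_L - 54q_L.
∂π_L/∂q_L = 247 - q_F - 2q_L = 0 gives the reaction function q_L = (247 - q_F)/2.
The leader anticipates this reaction. Substituting into P = 301 - Q gives P = 355/2 - (1/2)q_F, so π_F = (355/2 - (1/2)q_F)q_F - 16q_F.
The leader's first-order condition 323/2 - q_F = 0 yields q_F = 323/2.
Then q_L = (247 - 323/2)/2 = 171/4.

42.75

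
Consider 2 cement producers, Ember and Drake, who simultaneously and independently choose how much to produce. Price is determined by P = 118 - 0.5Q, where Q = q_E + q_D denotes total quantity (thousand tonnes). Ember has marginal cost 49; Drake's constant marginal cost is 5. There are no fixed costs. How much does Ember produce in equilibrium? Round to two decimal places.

16.67

Ember's profit: π_E = (118 - 0.5Q)q_E - (49q_E). Setting ∂π_E/∂q_E = 0: 69 - q_E - (1/2)(q_D) = 0.
Drake's first-order condition: 113 - q_D - (1/2)(q_E) = 0.
Best responses: q_E = (69 - (1/2)q_D), q_D = (113 - (1/2)q_E).
Solving the pair: q_E = 50/3, q_D = 314/3.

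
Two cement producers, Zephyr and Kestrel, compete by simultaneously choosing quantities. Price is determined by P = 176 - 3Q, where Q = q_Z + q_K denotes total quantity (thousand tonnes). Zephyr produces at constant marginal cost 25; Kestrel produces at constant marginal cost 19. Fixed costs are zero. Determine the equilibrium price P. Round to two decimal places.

Zephyr's profit: π_Z = (176 - 3Q)q_Z - (25q_Z). Setting ∂π_Z/∂q_Z = 0: 151 - 6q_Z - 3(q_K) = 0.
Kestrel's profit: π_K = (176 - 3Q)q_K - (19q_K). Setting ∂π_K/∂q_K = 0: 157 - 6q_K - 3(q_Z) = 0.
Rearranging gives the reaction functions q_Z = (151 - 3q_K)/6 and q_K = (157 - 3q_Z)/6.
Solving the pair: q_Z = 145/9, q_K = 163/9.
Total output Q = 308/9, so price P = 176 - 3·(308/9) = 220/3.

73.33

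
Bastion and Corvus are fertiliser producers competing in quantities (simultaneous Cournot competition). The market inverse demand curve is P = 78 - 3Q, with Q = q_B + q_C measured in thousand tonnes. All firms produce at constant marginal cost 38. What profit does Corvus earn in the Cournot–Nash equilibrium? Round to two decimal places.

59.26

Each firm earns π_i = (78 - 3Q)q_i - 38q_i.
Setting ∂π_i/∂q_i = 0 with rivals' quantities fixed: 40 - 6q_i - 3q_j = 0.
With identical firms every q_j equals q_i, so q_j = q_i and 40 = 9q_i, giving q_i = 40/9.
Price P = 78 - 3·(80/9) = 154/3.
Corvus's profit: (154/3 - 38)·(40/9) = 1600/27.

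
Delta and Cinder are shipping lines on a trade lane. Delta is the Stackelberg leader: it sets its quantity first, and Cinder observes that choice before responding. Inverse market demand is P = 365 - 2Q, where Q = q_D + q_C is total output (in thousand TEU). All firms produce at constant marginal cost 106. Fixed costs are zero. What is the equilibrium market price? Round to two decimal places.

170.75

The follower Cinder best-responds to any q_D: π_C = (365 - 2Q)q_C - 106q_C.
Follower FOC: 259 - 2q_D - 4q_C = 0, so q_C(q_D) = (259 - 2q_D)/4.
Delta substitutes q_C(q_D) into its own profit: π_D = q_D(365 - 2q_D - (259 - 2q_D)/2) - 106q_D = (471/2 - q_D)q_D - 106q_D.
Maximising: ∂π_D/∂q_D = 259/2 - 2q_D = 0, giving q_D = 259/4.
Then q_C = (259 - 2·(259/4))/4 = 259/8.
Total output Q = 777/8, so price P = 365 - 2·(777/8) = 683/4.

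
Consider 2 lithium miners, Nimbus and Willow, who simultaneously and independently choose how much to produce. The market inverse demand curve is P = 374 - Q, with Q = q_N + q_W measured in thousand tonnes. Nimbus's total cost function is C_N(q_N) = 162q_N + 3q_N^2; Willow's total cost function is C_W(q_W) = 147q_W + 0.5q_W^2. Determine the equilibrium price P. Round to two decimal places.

Nimbus's profit: π_N = (374 - Q)q_N - (162q_N + 3q_N²). Setting ∂π_N/∂q_N = 0: 212 - 8q_N - (q_W) = 0.
Willow's profit: π_W = (374 - Q)q_W - (147q_W + (1/2)q_W²). Setting ∂π_W/∂q_W = 0: 227 - 3q_W - (q_N) = 0.
So q_N = (212 - q_W)/8 and q_W = (227 - q_N)/3.
Solving the pair: q_N = 409/23, q_W = 1604/23.
Total output Q = 87.5217, so price P = 374 - 87.5217 = 286.4783.

286.48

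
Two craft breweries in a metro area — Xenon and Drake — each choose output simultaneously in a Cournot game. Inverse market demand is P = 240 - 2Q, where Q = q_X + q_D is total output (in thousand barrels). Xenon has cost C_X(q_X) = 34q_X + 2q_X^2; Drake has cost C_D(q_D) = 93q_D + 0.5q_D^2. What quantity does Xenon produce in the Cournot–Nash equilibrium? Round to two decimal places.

20.44

Xenon's profit: π_X = (240 - 2Q)q_X - (34q_X + 2q_X²). Setting ∂π_X/∂q_X = 0: 206 - 8q_X - 2(q_D) = 0.
Drake's profit: π_D = (240 - 2Q)q_D - (93q_D + (1/2)q_D²). Setting ∂π_D/∂q_D = 0: 147 - 5q_D - 2(q_X) = 0.
So q_X = (206 - 2q_D)/8 and q_D = (147 - 2q_X)/5.
Solving the pair: q_X = 184/9, q_D = 191/9.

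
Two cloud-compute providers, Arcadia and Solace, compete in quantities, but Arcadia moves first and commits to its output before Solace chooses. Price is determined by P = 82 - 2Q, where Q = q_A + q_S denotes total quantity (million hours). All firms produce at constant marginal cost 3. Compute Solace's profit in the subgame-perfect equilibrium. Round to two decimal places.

195.03

The follower Solace best-responds to any q_A: π_S = (82 - 2Q)q_S - 3q_S.
Setting the follower's marginal profit to zero, 79 - 2q_A - 4q_S = 0, i.e. q_S = (79 - 2q_A)/4.
The leader anticipates this reaction. Substituting into P = 82 - 2Q gives P = 85/2 - q_A, so π_A = (85/2 - q_A)q_A - 3q_A.
The leader's first-order condition 79/2 - 2q_A = 0 yields q_A = 79/4.
Then q_S = (79 - 2·(79/4))/4 = 79/8.
Price P = 82 - 2·(237/8) = 91/4.
Solace's profit: (91/4 - 3)·(79/8) = 195.0313.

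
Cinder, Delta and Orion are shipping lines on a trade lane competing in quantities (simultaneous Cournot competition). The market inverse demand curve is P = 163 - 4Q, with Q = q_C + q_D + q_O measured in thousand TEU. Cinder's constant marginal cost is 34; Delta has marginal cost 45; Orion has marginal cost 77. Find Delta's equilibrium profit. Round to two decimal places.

301.89

Cinder's profit: π_C = (163 - 4Q)q_C - (34q_C). Setting ∂π_C/∂q_C = 0: 129 - 8q_C - 4(q_D + q_O) = 0.
Delta's first-order condition: 118 - 8q_D - 4(q_C + q_O) = 0.
Orion's first-order condition: 86 - 8q_O - 4(q_C + q_D) = 0.
Summing all 3 equations gives 333 − 16Q = 0, hence Q = 333/16.
Back-substituting: q_C = (129 − 333/4)/4 = 183/16, q_D = (118 − 333/4)/4 = 139/16, q_O = (86 − 333/4)/4 = 11/16.
Price P = 163 - 4·(333/16) = 319/4.
Delta's profit: (319/4 - 45)·(139/16) = 301.8906.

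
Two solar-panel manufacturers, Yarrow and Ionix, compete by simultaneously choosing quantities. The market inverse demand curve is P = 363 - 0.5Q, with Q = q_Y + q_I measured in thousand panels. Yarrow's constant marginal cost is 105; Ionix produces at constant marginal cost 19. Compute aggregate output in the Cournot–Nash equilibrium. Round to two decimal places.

Yarrow's profit: π_Y = (363 - 0.5Q)q_Y - (105q_Y). Setting ∂π_Y/∂q_Y = 0: 258 - q_Y - (1/2)(q_I) = 0.
Ionix's profit: π_I = (363 - 0.5Q)q_I - (19q_I). Setting ∂π_I/∂q_I = 0: 344 - q_I - (1/2)(q_Y) = 0.
So q_Y = (258 - (1/2)q_I) and q_I = (344 - (1/2)q_Y).
Substituting one into the other gives q_Y = 344/3 and q_I = 860/3.
Total output Q = 344/3 + 860/3 = 1204/3.

401.33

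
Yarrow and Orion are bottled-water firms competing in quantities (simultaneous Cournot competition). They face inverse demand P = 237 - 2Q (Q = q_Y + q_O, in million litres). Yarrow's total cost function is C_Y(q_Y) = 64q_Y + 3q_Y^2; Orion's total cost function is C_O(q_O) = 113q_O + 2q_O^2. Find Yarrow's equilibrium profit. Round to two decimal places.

1117.12

Yarrow's profit: π_Y = (237 - 2Q)q_Y - (64q_Y + 3q_Y²). Setting ∂π_Y/∂q_Y = 0: 173 - 10q_Y - 2(q_O) = 0.
Orion's profit: π_O = (237 - 2Q)q_O - (113q_O + 2q_O²). Setting ∂π_O/∂q_O = 0: 124 - 8q_O - 2(q_Y) = 0.
So q_Y = (173 - 2q_O)/10 and q_O = (124 - 2q_Y)/8.
Substituting one into the other gives q_Y = 284/19 and q_O = 447/38.
Price P = 237 - 2·(1015/38) = 183.5789.
Yarrow's profit: 183.5789·(284/19) - 64·(284/19) - 3(284/19)² = 1117.1191.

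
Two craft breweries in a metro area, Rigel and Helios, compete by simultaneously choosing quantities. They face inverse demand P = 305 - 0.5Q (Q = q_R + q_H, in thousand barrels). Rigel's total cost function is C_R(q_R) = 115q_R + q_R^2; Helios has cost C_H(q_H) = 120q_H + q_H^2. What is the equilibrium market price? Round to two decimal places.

Rigel's profit: π_R = (305 - 0.5Q)q_R - (115q_R + q_R²). Setting ∂π_R/∂q_R = 0: 190 - 3q_R - (1/2)(q_H) = 0.
Helios's profit: π_H = (305 - 0.5Q)q_H - (120q_H + q_H²). Setting ∂π_H/∂q_H = 0: 185 - 3q_H - (1/2)(q_R) = 0.
Rearranging gives the reaction functions q_R = (190 - (1/2)q_H)/3 and q_H = (185 - (1/2)q_R)/3.
Solving the pair: q_R = 382/7, q_H = 368/7.
Total output Q = 750/7, so price P = 305 - (1/2)·(750/7) = 1760/7.

251.43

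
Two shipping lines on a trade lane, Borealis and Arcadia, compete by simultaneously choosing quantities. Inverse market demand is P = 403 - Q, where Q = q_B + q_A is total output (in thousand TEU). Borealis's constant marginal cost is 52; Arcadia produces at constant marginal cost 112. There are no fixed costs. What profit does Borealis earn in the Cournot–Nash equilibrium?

Borealis's profit: π_B = (403 - Q)q_B - (52q_B). Setting ∂π_B/∂q_B = 0: 351 - 2q_B - (q_A) = 0.
Arcadia's first-order condition: 291 - 2q_A - (q_B) = 0.
Rearranging gives the reaction functions q_B = (351 - q_A)/2 and q_A = (291 - q_B)/2.
Solving the pair: q_B = 137, q_A = 77.
Price P = 403 - 214 = 189.
Borealis's profit: (189 - 52)·137 = 18769.

18769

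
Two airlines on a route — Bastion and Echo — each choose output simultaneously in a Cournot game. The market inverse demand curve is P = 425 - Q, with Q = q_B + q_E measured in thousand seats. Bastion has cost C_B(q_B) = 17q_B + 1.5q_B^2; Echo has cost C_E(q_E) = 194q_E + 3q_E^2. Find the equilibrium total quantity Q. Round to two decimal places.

Bastion's profit: π_B = (425 - Q)q_B - (17q_B + (3/2)q_B²). Setting ∂π_B/∂q_B = 0: 408 - 5q_B - (q_E) = 0.
Echo's first-order condition: 231 - 8q_E - (q_B) = 0.
Rearranging gives the reaction functions q_B = (408 - q_E)/5 and q_E = (231 - q_B)/8.
Solving the pair: q_B = 1011/13, q_E = 249/13.
Total output Q = 1011/13 + 249/13 = 1260/13.

96.92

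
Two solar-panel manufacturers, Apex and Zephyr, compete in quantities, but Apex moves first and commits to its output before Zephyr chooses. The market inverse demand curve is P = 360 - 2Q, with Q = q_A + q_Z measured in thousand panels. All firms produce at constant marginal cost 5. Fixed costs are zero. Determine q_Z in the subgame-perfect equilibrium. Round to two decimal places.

44.38

Solve by backward induction. Given q_A, the follower Zephyr maximises π_Z = (360 - 2q_A - 2q_Z)q_Z - 5q_Z.
Setting the follower's marginal profit to zero, 355 - 2q_A - 4q_Z = 0, i.e. q_Z = (355 - 2q_A)/4.
The leader anticipates this reaction. Substituting into P = 360 - 2Q gives P = 365/2 - q_A, so π_A = (365/2 - q_A)q_A - 5q_A.
Maximising: ∂π_A/∂q_A = 355/2 - 2q_A = 0, giving q_A = 355/4.
Then q_Z = (355 - 2·(355/4))/4 = 355/8.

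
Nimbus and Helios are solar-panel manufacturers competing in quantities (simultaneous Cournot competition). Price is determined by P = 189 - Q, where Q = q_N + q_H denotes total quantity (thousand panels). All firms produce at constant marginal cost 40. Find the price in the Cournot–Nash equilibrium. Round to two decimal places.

89.67

A representative firm's profit is π_i = q_i(189 - Q) - 40q_i.
Setting ∂π_i/∂q_i = 0 with rivals' quantities fixed: 149 - 2q_i - q_j = 0.
By symmetry each firm produces the same amount; substituting q_j = q_i yields q_i = 149/3.
Total output Q = 298/3, so price P = 189 - 298/3 = 269/3.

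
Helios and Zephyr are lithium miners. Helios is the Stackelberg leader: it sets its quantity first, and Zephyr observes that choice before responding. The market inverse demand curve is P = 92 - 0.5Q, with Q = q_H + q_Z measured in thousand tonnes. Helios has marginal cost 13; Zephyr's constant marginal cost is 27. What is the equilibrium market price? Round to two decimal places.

The follower Zephyr best-responds to any q_H: π_Z = (92 - 0.5Q)q_Z - 27q_Z.
Setting the follower's marginal profit to zero, 65 - (1/2)q_H - q_Z = 0, i.e. q_Z = (65 - (1/2)q_H).
Helios substitutes q_Z(q_H) into its own profit: π_H = q_H(92 - (1/2)q_H - (65 - (1/2)q_H)/2) - 13q_H = (119/2 - (1/4)q_H)q_H - 13q_H.
Maximising: ∂π_H/∂q_H = 93/2 - (1/2)q_H = 0, giving q_H = 93.
Then q_Z = (65 - (1/2)·93) = 37/2.
Total output Q = 223/2, so price P = 92 - (1/2)·(223/2) = 145/4.

36.25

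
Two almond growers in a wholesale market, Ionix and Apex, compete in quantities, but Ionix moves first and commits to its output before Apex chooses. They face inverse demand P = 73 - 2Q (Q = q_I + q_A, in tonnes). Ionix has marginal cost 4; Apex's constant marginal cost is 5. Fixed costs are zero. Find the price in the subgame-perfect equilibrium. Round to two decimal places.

21.50

The follower Apex best-responds to any q_I: π_A = (73 - 2Q)q_A - 5q_A.
Follower FOC: 68 - 2q_I - 4q_A = 0, so q_A(q_I) = (68 - 2q_I)/4.
The leader anticipates this reaction. Substituting into P = 73 - 2Q gives P = 39 - q_I, so π_I = (39 - q_I)q_I - 4q_I.
The leader's first-order condition 35 - 2q_I = 0 yields q_I = 35/2.
Then q_A = (68 - 2·(35/2))/4 = 33/4.
Total output Q = 103/4, so price P = 73 - 2·(103/4) = 43/2.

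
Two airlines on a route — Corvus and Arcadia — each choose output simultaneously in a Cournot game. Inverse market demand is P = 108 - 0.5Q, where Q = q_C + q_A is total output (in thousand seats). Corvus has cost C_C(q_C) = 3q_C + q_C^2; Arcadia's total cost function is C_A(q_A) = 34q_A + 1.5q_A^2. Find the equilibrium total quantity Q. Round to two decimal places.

47.02

Corvus's profit: π_C = (108 - 0.5Q)q_C - (3q_C + q_C²). Setting ∂π_C/∂q_C = 0: 105 - 3q_C - (1/2)(q_A) = 0.
Arcadia's first-order condition: 74 - 4q_A - (1/2)(q_C) = 0.
Rearranging gives the reaction functions q_C = (105 - (1/2)q_A)/3 and q_A = (74 - (1/2)q_C)/4.
Solving the pair: q_C = 1532/47, q_A = 678/47.
Total output Q = 1532/47 + 678/47 = 47.0213.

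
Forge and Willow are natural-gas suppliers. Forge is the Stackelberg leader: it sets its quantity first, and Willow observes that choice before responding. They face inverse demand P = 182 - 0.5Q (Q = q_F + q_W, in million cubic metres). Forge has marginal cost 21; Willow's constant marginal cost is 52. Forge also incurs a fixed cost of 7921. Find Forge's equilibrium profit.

The follower Willow best-responds to any q_F: π_W = (182 - 0.5Q)q_W - 52q_W.
Setting the follower's marginal profit to zero, 130 - (1/2)q_F - q_W = 0, i.e. q_W = (130 - (1/2)q_F).
Forge substitutes q_W(q_F) into its own profit: π_F = q_F(182 - (1/2)q_F - (130 - (1/2)q_F)/2) - 21q_F = (117 - (1/4)q_F)q_F - 21q_F.
Maximising: ∂π_F/∂q_F = 96 - (1/2)q_F = 0, giving q_F = 192.
Then q_W = (130 - (1/2)·192) = 34.
Price P = 182 - (1/2)·226 = 69.
Forge's profit: (69 - 21)·192 - 7921 = 1295.

1295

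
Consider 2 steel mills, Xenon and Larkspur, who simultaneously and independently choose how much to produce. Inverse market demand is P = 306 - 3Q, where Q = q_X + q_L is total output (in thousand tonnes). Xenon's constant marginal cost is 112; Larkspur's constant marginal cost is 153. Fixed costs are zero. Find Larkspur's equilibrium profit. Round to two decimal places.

Xenon's profit: π_X = (306 - 3Q)q_X - (112q_X). Setting ∂π_X/∂q_X = 0: 194 - 6q_X - 3(q_L) = 0.
Larkspur's profit: π_L = (306 - 3Q)q_L - (153q_L). Setting ∂π_L/∂q_L = 0: 153 - 6q_L - 3(q_X) = 0.
So q_X = (194 - 3q_L)/6 and q_L = (153 - 3q_X)/6.
Solving the pair: q_X = 235/9, q_L = 112/9.
Price P = 306 - 3·(347/9) = 571/3.
Larkspur's profit: (571/3 - 153)·(112/9) = 464.5926.

464.59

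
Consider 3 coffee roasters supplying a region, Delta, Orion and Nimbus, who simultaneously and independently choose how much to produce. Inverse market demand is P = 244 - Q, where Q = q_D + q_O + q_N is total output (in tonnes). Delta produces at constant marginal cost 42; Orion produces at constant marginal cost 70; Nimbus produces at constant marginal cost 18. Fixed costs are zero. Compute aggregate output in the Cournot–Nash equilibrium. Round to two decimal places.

150.50

Delta's profit: π_D = (244 - Q)q_D - (42q_D). Setting ∂π_D/∂q_D = 0: 202 - 2q_D - (q_O + q_N) = 0.
Orion's first-order condition: 174 - 2q_O - (q_D + q_N) = 0.
Nimbus's first-order condition: 226 - 2q_N - (q_D + q_O) = 0.
Summing all 3 equations gives 602 − 4Q = 0, hence Q = 301/2.
Back-substituting: q_D = (202 − 301/2) = 103/2, q_O = (174 − 301/2) = 47/2, q_N = (226 − 301/2) = 151/2.
Total output Q = 103/2 + 47/2 + 151/2 = 301/2.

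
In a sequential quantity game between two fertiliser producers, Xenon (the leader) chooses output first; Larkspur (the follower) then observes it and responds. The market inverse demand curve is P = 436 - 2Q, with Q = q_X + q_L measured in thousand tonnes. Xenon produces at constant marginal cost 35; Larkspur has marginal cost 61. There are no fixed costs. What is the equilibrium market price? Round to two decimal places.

141.75

The follower Larkspur best-responds to any q_X: π_L = (436 - 2Q)q_L - 61q_L.
Follower FOC: 375 - 2q_X - 4q_L = 0, so q_L(q_X) = (375 - 2q_X)/4.
Xenon substitutes q_L(q_X) into its own profit: π_X = q_X(436 - 2q_X - (375 - 2q_X)/2) - 35q_X = (497/2 - q_X)q_X - 35q_X.
Leader FOC: 427/2 - 2q_X = 0, so q_X = 427/4.
Then q_L = (375 - 2·(427/4))/4 = 323/8.
Total output Q = 1177/8, so price P = 436 - 2·(1177/8) = 567/4.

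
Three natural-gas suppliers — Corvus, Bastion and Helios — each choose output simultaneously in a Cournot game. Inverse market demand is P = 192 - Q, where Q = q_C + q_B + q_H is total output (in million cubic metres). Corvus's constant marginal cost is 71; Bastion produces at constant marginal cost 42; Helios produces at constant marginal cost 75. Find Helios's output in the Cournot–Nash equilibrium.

20

Corvus's profit: π_C = (192 - Q)q_C - (71q_C). Setting ∂π_C/∂q_C = 0: 121 - 2q_C - (q_B + q_H) = 0.
Bastion's first-order condition: 150 - 2q_B - (q_C + q_H) = 0.
Helios's profit: π_H = (192 - Q)q_H - (75q_H). Setting ∂π_H/∂q_H = 0: 117 - 2q_H - (q_C + q_B) = 0.
Adding the 3 first-order conditions: 388 − 4Q = 0, so Q = 97.
Back-substituting: q_C = (121 − 97) = 24, q_B = (150 − 97) = 53, q_H = (117 − 97) = 20.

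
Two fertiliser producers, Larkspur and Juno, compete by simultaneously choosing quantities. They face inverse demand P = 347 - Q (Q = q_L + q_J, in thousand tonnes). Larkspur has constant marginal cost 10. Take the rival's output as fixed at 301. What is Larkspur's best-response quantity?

18

With the rival's output fixed at 301, Larkspur's profit is π_L = (347 - 301 - q_L)q_L - (10q_L) = (46 - q_L)q_L - (10q_L).
∂π_L/∂q_L = 36 - 2q_L = 0, so q_L = 18.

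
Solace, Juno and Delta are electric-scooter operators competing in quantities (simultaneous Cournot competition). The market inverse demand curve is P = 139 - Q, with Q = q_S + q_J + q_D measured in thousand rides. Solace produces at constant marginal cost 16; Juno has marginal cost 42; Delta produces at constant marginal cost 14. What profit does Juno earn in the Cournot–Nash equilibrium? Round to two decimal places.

Solace's profit: π_S = (139 - Q)q_S - (16q_S). Setting ∂π_S/∂q_S = 0: 123 - 2q_S - (q_J + q_D) = 0.
Juno's first-order condition: 97 - 2q_J - (q_S + q_D) = 0.
Delta's profit: π_D = (139 - Q)q_D - (14q_D). Setting ∂π_D/∂q_D = 0: 125 - 2q_D - (q_S + q_J) = 0.
Adding the 3 first-order conditions: 345 − 4Q = 0, so Q = 345/4.
Back-substituting: q_S = (123 − 345/4) = 147/4, q_J = (97 − 345/4) = 43/4, q_D = (125 − 345/4) = 155/4.
Price P = 139 - 345/4 = 211/4.
Juno's profit: (211/4 - 42)·(43/4) = 1849/16.

115.56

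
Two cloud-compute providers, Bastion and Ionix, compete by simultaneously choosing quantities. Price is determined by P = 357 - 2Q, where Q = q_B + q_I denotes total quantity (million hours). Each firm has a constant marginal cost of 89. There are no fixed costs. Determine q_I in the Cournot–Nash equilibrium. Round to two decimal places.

Each firm earns π_i = (357 - 2Q)q_i - 89q_i.
Setting ∂π_i/∂q_i = 0 with rivals' quantities fixed: 268 - 4q_i - 2q_j = 0.
With identical firms every q_j equals q_i, so q_j = q_i and 268 = 6q_i, giving q_i = 134/3.

44.67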